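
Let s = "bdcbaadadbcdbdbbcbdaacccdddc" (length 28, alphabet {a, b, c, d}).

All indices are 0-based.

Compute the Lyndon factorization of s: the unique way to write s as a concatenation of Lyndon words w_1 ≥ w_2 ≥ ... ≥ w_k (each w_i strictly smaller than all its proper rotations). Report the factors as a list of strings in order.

["bdc", "b", "aadadbcdbdbbcbd", "aacccdddc"]

emit factor 1: 'bdc' (i=0, period=3)
emit factor 2: 'b' (i=3, period=1)
emit factor 3: 'aadadbcdbdbbcbd' (i=4, period=15)
emit factor 4: 'aacccdddc' (i=19, period=9)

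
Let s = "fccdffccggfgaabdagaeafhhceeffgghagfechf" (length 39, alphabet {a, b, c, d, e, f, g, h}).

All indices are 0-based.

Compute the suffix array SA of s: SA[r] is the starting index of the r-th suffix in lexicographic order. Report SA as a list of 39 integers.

[12, 13, 18, 20, 16, 32, 14, 1, 6, 2, 24, 7, 36, 15, 3, 19, 35, 25, 26, 38, 0, 5, 34, 4, 27, 10, 28, 21, 11, 17, 33, 9, 8, 29, 30, 31, 23, 37, 22]

rank | idx | suffix
   0 |  12 | aabdagaeafhhceeffgghagfechf
   1 |  13 | abdagaeafhhceeffgghagfechf
   2 |  18 | aeafhhceeffgghagfechf
   3 |  20 | afhhceeffgghagfechf
   4 |  16 | agaeafhhceeffgghagfechf
   5 |  32 | agfechf
   6 |  14 | bdagaeafhhceeffgghagfechf
   7 |   1 | ccdffccggfgaabdagaeafhhceeffgghagfechf
   8 |   6 | ccggfgaabdagaeafhhceeffgghagfechf
   9 |   2 | cdffccggfgaabdagaeafhhceeffgghagfechf
  10 |  24 | ceeffgghagfechf
  11 |   7 | cggfgaabdagaeafhhceeffgghagfechf
  12 |  36 | chf
  13 |  15 | dagaeafhhceeffgghagfechf
  14 |   3 | dffccggfgaabdagaeafhhceeffgghagfechf
  15 |  19 | eafhhceeffgghagfechf
  16 |  35 | echf
  17 |  25 | eeffgghagfechf
  18 |  26 | effgghagfechf
  19 |  38 | f
  20 |   0 | fccdffccggfgaabdagaeafhhceeffgghagfechf
  21 |   5 | fccggfgaabdagaeafhhceeffgghagfechf
  22 |  34 | fechf
  23 |   4 | ffccggfgaabdagaeafhhceeffgghagfechf
  24 |  27 | ffgghagfechf
  25 |  10 | fgaabdagaeafhhceeffgghagfechf
  26 |  28 | fgghagfechf
  27 |  21 | fhhceeffgghagfechf
  28 |  11 | gaabdagaeafhhceeffgghagfechf
  29 |  17 | gaeafhhceeffgghagfechf
  30 |  33 | gfechf
  31 |   9 | gfgaabdagaeafhhceeffgghagfechf
  32 |   8 | ggfgaabdagaeafhhceeffgghagfechf
  33 |  29 | gghagfechf
  34 |  30 | ghagfechf
  35 |  31 | hagfechf
  36 |  23 | hceeffgghagfechf
  37 |  37 | hf
  38 |  22 | hhceeffgghagfechf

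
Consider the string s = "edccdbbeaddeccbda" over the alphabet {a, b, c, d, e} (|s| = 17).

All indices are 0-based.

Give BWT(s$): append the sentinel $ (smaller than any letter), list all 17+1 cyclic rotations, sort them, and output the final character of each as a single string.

adedcbcedcbceadbd$

rank  rotation            last
    0  $edccdbbeaddeccbda  a
    1  a$edccdbbeaddeccbd  d
    2  addeccbda$edccdbbe  e
    3  bbeaddeccbda$edccd  d
    4  bda$edccdbbeaddecc  c
    5  beaddeccbda$edccdb  b
    6  cbda$edccdbbeaddec  c
    7  ccbda$edccdbbeadde  e
    8  ccdbbeaddeccbda$ed  d
    9  cdbbeaddeccbda$edc  c
   10  da$edccdbbeaddeccb  b
   11  dbbeaddeccbda$edcc  c
   12  dccdbbeaddeccbda$e  e
   13  ddeccbda$edccdbbea  a
   14  deccbda$edccdbbead  d
   15  eaddeccbda$edccdbb  b
   16  eccbda$edccdbbeadd  d
   17  edccdbbeaddeccbda$  $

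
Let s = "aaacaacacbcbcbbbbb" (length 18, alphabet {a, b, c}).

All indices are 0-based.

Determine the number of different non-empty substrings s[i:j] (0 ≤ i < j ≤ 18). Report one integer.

136

rank→(start, suffix):
  0 → (0, 'aaacaacacbcbcbbbbb')
  1 → (1, 'aacaacacbcbcbbbbb')
  2 → (4, 'aacacbcbcbbbbb')
  3 → (2, 'acaacacbcbcbbbbb')
  4 → (5, 'acacbcbcbbbbb')
  5 → (7, 'acbcbcbbbbb')
  6 → (17, 'b')
  7 → (16, 'bb')
  8 → (15, 'bbb')
  9 → (14, 'bbbb')
  10 → (13, 'bbbbb')
  11 → (11, 'bcbbbbb')
  12 → (9, 'bcbcbbbbb')
  13 → (3, 'caacacbcbcbbbbb')
  14 → (6, 'cacbcbcbbbbb')
  15 → (12, 'cbbbbb')
  16 → (10, 'cbcbbbbb')
  17 → (8, 'cbcbcbbbbb')

SA = [0, 1, 4, 2, 5, 7, 17, 16, 15, 14, 13, 11, 9, 3, 6, 12, 10, 8]
i: (SA[i-1],SA[i]) lcp shared
  1: (0,1) 2 'aa'
  2: (1,4) 4 'aaca'
  3: (4,2) 1 'a'
  4: (2,5) 3 'aca'
  5: (5,7) 2 'ac'
  6: (7,17) 0 ''
  7: (17,16) 1 'b'
  8: (16,15) 2 'bb'
  9: (15,14) 3 'bbb'
  10: (14,13) 4 'bbbb'
  11: (13,11) 1 'b'
  12: (11,9) 3 'bcb'
  13: (9,3) 0 ''
  14: (3,6) 2 'ca'
  15: (6,12) 1 'c'
  16: (12,10) 2 'cb'
  17: (10,8) 4 'cbcb'

n(n+1)/2 = 18·19/2 = 171
Σ LCP = 0 + 2 + 4 + 1 + 3 + 2 + 0 + 1 + 2 + 3 + 4 + 1 + 3 + 0 + 2 + 1 + 2 + 4 = 35
distinct = 171 − 35 = 136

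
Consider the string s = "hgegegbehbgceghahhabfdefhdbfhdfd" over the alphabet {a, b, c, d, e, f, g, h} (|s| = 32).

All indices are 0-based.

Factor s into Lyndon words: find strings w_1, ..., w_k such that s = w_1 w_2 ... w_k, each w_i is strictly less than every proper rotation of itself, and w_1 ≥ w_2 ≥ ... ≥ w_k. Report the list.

["h", "g", "eg", "eg", "behbgcegh", "ahh", "abfdefhdbfhdfd"]

emit factor 1: 'h' (i=0, period=1)
emit factor 2: 'g' (i=1, period=1)
emit factor 3: 'eg' (i=2, period=2)
emit factor 4: 'eg' (i=4, period=2)
emit factor 5: 'behbgcegh' (i=6, period=9)
emit factor 6: 'ahh' (i=15, period=3)
emit factor 7: 'abfdefhdbfhdfd' (i=18, period=14)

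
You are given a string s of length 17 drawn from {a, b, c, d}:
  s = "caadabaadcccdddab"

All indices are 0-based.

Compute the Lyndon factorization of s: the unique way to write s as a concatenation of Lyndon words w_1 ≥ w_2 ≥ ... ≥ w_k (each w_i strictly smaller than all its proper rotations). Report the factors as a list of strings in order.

emit factor 1: 'c' (i=0, period=1)
emit factor 2: 'aadabaadcccdddab' (i=1, period=16)

["c", "aadabaadcccdddab"]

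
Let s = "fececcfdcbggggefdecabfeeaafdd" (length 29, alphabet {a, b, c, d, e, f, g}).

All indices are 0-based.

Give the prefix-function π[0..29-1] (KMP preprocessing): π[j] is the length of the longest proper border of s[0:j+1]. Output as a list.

[0, 0, 0, 0, 0, 0, 1, 0, 0, 0, 0, 0, 0, 0, 0, 1, 0, 0, 0, 0, 0, 1, 2, 0, 0, 0, 1, 0, 0]

π[0] = 0
j=1 s[j]='e': π[1]=0 (border '')
j=2 s[j]='c': π[2]=0 (border '')
j=3 s[j]='e': π[3]=0 (border '')
j=4 s[j]='c': π[4]=0 (border '')
j=5 s[j]='c': π[5]=0 (border '')
j=6 s[j]='f': π[6]=1 (border 'f')
j=7 s[j]='d': k: 1→0; π[7]=0 (border '')
j=8 s[j]='c': π[8]=0 (border '')
j=9 s[j]='b': π[9]=0 (border '')
j=10 s[j]='g': π[10]=0 (border '')
j=11 s[j]='g': π[11]=0 (border '')
j=12 s[j]='g': π[12]=0 (border '')
j=13 s[j]='g': π[13]=0 (border '')
j=14 s[j]='e': π[14]=0 (border '')
j=15 s[j]='f': π[15]=1 (border 'f')
j=16 s[j]='d': k: 1→0; π[16]=0 (border '')
j=17 s[j]='e': π[17]=0 (border '')
j=18 s[j]='c': π[18]=0 (border '')
j=19 s[j]='a': π[19]=0 (border '')
j=20 s[j]='b': π[20]=0 (border '')
j=21 s[j]='f': π[21]=1 (border 'f')
j=22 s[j]='e': π[22]=2 (border 'fe')
j=23 s[j]='e': k: 2→0; π[23]=0 (border '')
j=24 s[j]='a': π[24]=0 (border '')
j=25 s[j]='a': π[25]=0 (border '')
j=26 s[j]='f': π[26]=1 (border 'f')
j=27 s[j]='d': k: 1→0; π[27]=0 (border '')
j=28 s[j]='d': π[28]=0 (border '')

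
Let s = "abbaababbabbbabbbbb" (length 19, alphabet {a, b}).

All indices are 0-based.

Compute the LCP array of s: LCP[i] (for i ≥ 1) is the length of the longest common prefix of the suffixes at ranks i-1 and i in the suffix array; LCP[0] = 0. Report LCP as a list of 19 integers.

[0, 1, 2, 4, 3, 4, 0, 1, 2, 4, 5, 1, 2, 3, 6, 2, 3, 3, 4]

rank→(start, suffix):
  0 → (3, 'aababbabbbabbbbb')
  1 → (4, 'ababbabbbabbbbb')
  2 → (0, 'abbaababbabbbabbbbb')
  3 → (6, 'abbabbbabbbbb')
  4 → (9, 'abbbabbbbb')
  5 → (13, 'abbbbb')
  6 → (18, 'b')
  7 → (2, 'baababbabbbabbbbb')
  8 → (5, 'babbabbbabbbbb')
  9 → (8, 'babbbabbbbb')
  10 → (12, 'babbbbb')
  11 → (17, 'bb')
  12 → (1, 'bbaababbabbbabbbbb')
  13 → (7, 'bbabbbabbbbb')
  14 → (11, 'bbabbbbb')
  15 → (16, 'bbb')
  16 → (10, 'bbbabbbbb')
  17 → (15, 'bbbb')
  18 → (14, 'bbbbb')

SA = [3, 4, 0, 6, 9, 13, 18, 2, 5, 8, 12, 17, 1, 7, 11, 16, 10, 15, 14]
[i] adj suffixes → lcp
  [1] 3/4 → 1 ('a')
  [2] 4/0 → 2 ('ab')
  [3] 0/6 → 4 ('abba')
  [4] 6/9 → 3 ('abb')
  [5] 9/13 → 4 ('abbb')
  [6] 13/18 → 0 ('')
  [7] 18/2 → 1 ('b')
  [8] 2/5 → 2 ('ba')
  [9] 5/8 → 4 ('babb')
  [10] 8/12 → 5 ('babbb')
  [11] 12/17 → 1 ('b')
  [12] 17/1 → 2 ('bb')
  [13] 1/7 → 3 ('bba')
  [14] 7/11 → 6 ('bbabbb')
  [15] 11/16 → 2 ('bb')
  [16] 16/10 → 3 ('bbb')
  [17] 10/15 → 3 ('bbb')
  [18] 15/14 → 4 ('bbbb')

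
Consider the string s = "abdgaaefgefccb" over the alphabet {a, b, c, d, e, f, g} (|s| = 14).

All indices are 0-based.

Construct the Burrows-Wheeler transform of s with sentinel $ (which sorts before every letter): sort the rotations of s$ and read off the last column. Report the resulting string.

bg$acacfbgaeedf

rank  rotation         last
    0  $abdgaaefgefccb  b
    1  aaefgefccb$abdg  g
    2  abdgaaefgefccb$  $
    3  aefgefccb$abdga  a
    4  b$abdgaaefgefcc  c
    5  bdgaaefgefccb$a  a
    6  cb$abdgaaefgefc  c
    7  ccb$abdgaaefgef  f
    8  dgaaefgefccb$ab  b
    9  efccb$abdgaaefg  g
   10  efgefccb$abdgaa  a
   11  fccb$abdgaaefge  e
   12  fgefccb$abdgaae  e
   13  gaaefgefccb$abd  d
   14  gefccb$abdgaaef  f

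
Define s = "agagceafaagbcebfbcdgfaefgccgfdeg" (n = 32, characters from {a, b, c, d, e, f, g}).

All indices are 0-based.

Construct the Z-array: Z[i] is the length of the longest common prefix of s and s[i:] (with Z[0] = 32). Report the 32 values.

Z[0]=32
i=1: outside box; Z[1]=0
i=2: outside box; Z[2]=2 scan→box=[2,4)
i=3: min(r-i=1, Z[1]=0)=0; Z[3]=0
i=4: outside box; Z[4]=0
i=5: outside box; Z[5]=0
i=6: outside box; Z[6]=1 scan→box=[6,7)
i=7: outside box; Z[7]=0
i=8: outside box; Z[8]=1 scan→box=[8,9)
i=9: outside box; Z[9]=2 scan→box=[9,11)
i=10: min(r-i=1, Z[1]=0)=0; Z[10]=0
i=11: outside box; Z[11]=0
i=12: outside box; Z[12]=0
i=13: outside box; Z[13]=0
i=14: outside box; Z[14]=0
i=15: outside box; Z[15]=0
i=16: outside box; Z[16]=0
i=17: outside box; Z[17]=0
i=18: outside box; Z[18]=0
i=19: outside box; Z[19]=0
i=20: outside box; Z[20]=0
i=21: outside box; Z[21]=1 scan→box=[21,22)
i=22: outside box; Z[22]=0
i=23: outside box; Z[23]=0
i=24: outside box; Z[24]=0
i=25: outside box; Z[25]=0
i=26: outside box; Z[26]=0
i=27: outside box; Z[27]=0
i=28: outside box; Z[28]=0
i=29: outside box; Z[29]=0
i=30: outside box; Z[30]=0
i=31: outside box; Z[31]=0

[32, 0, 2, 0, 0, 0, 1, 0, 1, 2, 0, 0, 0, 0, 0, 0, 0, 0, 0, 0, 0, 1, 0, 0, 0, 0, 0, 0, 0, 0, 0, 0]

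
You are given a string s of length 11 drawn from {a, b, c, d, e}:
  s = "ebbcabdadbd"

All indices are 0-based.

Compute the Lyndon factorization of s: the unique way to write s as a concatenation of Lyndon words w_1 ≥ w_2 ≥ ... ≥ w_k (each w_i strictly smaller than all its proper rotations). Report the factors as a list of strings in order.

["e", "bbc", "abdadbd"]

emit factor 1: 'e' (i=0, period=1)
emit factor 2: 'bbc' (i=1, period=3)
emit factor 3: 'abdadbd' (i=4, period=7)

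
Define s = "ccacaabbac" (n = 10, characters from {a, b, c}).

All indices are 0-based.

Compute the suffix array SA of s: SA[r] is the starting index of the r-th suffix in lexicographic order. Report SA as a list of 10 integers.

[4, 5, 8, 2, 7, 6, 9, 3, 1, 0]

rank→(start, suffix):
  0 → (4, 'aabbac')
  1 → (5, 'abbac')
  2 → (8, 'ac')
  3 → (2, 'acaabbac')
  4 → (7, 'bac')
  5 → (6, 'bbac')
  6 → (9, 'c')
  7 → (3, 'caabbac')
  8 → (1, 'cacaabbac')
  9 → (0, 'ccacaabbac')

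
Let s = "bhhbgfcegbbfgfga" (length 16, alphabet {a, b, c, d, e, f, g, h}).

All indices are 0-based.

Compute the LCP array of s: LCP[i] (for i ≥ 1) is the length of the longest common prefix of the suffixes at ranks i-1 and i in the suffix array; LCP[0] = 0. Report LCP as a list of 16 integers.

rank→(start, suffix):
  0 → (15, 'a')
  1 → (9, 'bbfgfga')
  2 → (10, 'bfgfga')
  3 → (3, 'bgfcegbbfgfga')
  4 → (0, 'bhhbgfcegbbfgfga')
  5 → (6, 'cegbbfgfga')
  6 → (7, 'egbbfgfga')
  7 → (5, 'fcegbbfgfga')
  8 → (13, 'fga')
  9 → (11, 'fgfga')
  10 → (14, 'ga')
  11 → (8, 'gbbfgfga')
  12 → (4, 'gfcegbbfgfga')
  13 → (12, 'gfga')
  14 → (2, 'hbgfcegbbfgfga')
  15 → (1, 'hhbgfcegbbfgfga')

SA = [15, 9, 10, 3, 0, 6, 7, 5, 13, 11, 14, 8, 4, 12, 2, 1]
[i] adj suffixes → lcp
  [1] 15/9 → 0 ('')
  [2] 9/10 → 1 ('b')
  [3] 10/3 → 1 ('b')
  [4] 3/0 → 1 ('b')
  [5] 0/6 → 0 ('')
  [6] 6/7 → 0 ('')
  [7] 7/5 → 0 ('')
  [8] 5/13 → 1 ('f')
  [9] 13/11 → 2 ('fg')
  [10] 11/14 → 0 ('')
  [11] 14/8 → 1 ('g')
  [12] 8/4 → 1 ('g')
  [13] 4/12 → 2 ('gf')
  [14] 12/2 → 0 ('')
  [15] 2/1 → 1 ('h')

[0, 0, 1, 1, 1, 0, 0, 0, 1, 2, 0, 1, 1, 2, 0, 1]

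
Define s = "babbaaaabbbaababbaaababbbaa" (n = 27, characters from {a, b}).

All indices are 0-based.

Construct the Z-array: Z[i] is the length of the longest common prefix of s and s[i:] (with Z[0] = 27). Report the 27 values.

Z[0]=27
i=1: outside box; Z[1]=0
i=2: outside box; Z[2]=1 scan→box=[2,3)
i=3: outside box; Z[3]=2 scan→box=[3,5)
i=4: min(r-i=1, Z[1]=0)=0; Z[4]=0
i=5: outside box; Z[5]=0
i=6: outside box; Z[6]=0
i=7: outside box; Z[7]=0
i=8: outside box; Z[8]=1 scan→box=[8,9)
i=9: outside box; Z[9]=1 scan→box=[9,10)
i=10: outside box; Z[10]=2 scan→box=[10,12)
i=11: min(r-i=1, Z[1]=0)=0; Z[11]=0
i=12: outside box; Z[12]=0
i=13: outside box; Z[13]=7 scan→box=[13,20)
i=14: min(r-i=6, Z[1]=0)=0; Z[14]=0
i=15: min(r-i=5, Z[2]=1)=1; Z[15]=1
i=16: min(r-i=4, Z[3]=2)=2; Z[16]=2
i=17: min(r-i=3, Z[4]=0)=0; Z[17]=0
i=18: min(r-i=2, Z[5]=0)=0; Z[18]=0
i=19: min(r-i=1, Z[6]=0)=0; Z[19]=0
i=20: outside box; Z[20]=4 scan→box=[20,24)
i=21: min(r-i=3, Z[1]=0)=0; Z[21]=0
i=22: min(r-i=2, Z[2]=1)=1; Z[22]=1
i=23: min(r-i=1, Z[3]=2)=1; Z[23]=1
i=24: outside box; Z[24]=2 scan→box=[24,26)
i=25: min(r-i=1, Z[1]=0)=0; Z[25]=0
i=26: outside box; Z[26]=0

[27, 0, 1, 2, 0, 0, 0, 0, 1, 1, 2, 0, 0, 7, 0, 1, 2, 0, 0, 0, 4, 0, 1, 1, 2, 0, 0]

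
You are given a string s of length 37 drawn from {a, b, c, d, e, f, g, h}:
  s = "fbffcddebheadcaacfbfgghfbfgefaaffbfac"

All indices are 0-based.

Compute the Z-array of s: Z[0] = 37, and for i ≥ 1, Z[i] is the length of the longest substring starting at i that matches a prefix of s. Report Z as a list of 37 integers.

[37, 0, 1, 1, 0, 0, 0, 0, 0, 0, 0, 0, 0, 0, 0, 0, 0, 3, 0, 1, 0, 0, 0, 3, 0, 1, 0, 0, 1, 0, 0, 1, 3, 0, 1, 0, 0]

Z[0]=37
i=1: i≥r, start 0; Z[1]=0
i=2: i≥r, start 0; Z[2]=1 scan→box=[2,3)
i=3: i≥r, start 0; Z[3]=1 scan→box=[3,4)
i=4: i≥r, start 0; Z[4]=0
i=5: i≥r, start 0; Z[5]=0
i=6: i≥r, start 0; Z[6]=0
i=7: i≥r, start 0; Z[7]=0
i=8: i≥r, start 0; Z[8]=0
i=9: i≥r, start 0; Z[9]=0
i=10: i≥r, start 0; Z[10]=0
i=11: i≥r, start 0; Z[11]=0
i=12: i≥r, start 0; Z[12]=0
i=13: i≥r, start 0; Z[13]=0
i=14: i≥r, start 0; Z[14]=0
i=15: i≥r, start 0; Z[15]=0
i=16: i≥r, start 0; Z[16]=0
i=17: i≥r, start 0; Z[17]=3 scan→box=[17,20)
i=18: min(r-i=2, Z[1]=0)=0; Z[18]=0
i=19: min(r-i=1, Z[2]=1)=1; Z[19]=1
i=20: i≥r, start 0; Z[20]=0
i=21: i≥r, start 0; Z[21]=0
i=22: i≥r, start 0; Z[22]=0
i=23: i≥r, start 0; Z[23]=3 scan→box=[23,26)
i=24: min(r-i=2, Z[1]=0)=0; Z[24]=0
i=25: min(r-i=1, Z[2]=1)=1; Z[25]=1
i=26: i≥r, start 0; Z[26]=0
i=27: i≥r, start 0; Z[27]=0
i=28: i≥r, start 0; Z[28]=1 scan→box=[28,29)
i=29: i≥r, start 0; Z[29]=0
i=30: i≥r, start 0; Z[30]=0
i=31: i≥r, start 0; Z[31]=1 scan→box=[31,32)
i=32: i≥r, start 0; Z[32]=3 scan→box=[32,35)
i=33: min(r-i=2, Z[1]=0)=0; Z[33]=0
i=34: min(r-i=1, Z[2]=1)=1; Z[34]=1
i=35: i≥r, start 0; Z[35]=0
i=36: i≥r, start 0; Z[36]=0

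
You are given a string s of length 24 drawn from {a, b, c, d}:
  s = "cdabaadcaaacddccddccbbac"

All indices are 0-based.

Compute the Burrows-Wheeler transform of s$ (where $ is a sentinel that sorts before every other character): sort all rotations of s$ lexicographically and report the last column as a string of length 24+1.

rank  rotation                   last
    0  $cdabaadcaaacddccddccbbac  c
    1  aaacddccddccbbac$cdabaadc  c
    2  aacddccddccbbac$cdabaadca  a
    3  aadcaaacddccddccbbac$cdab  b
    4  abaadcaaacddccddccbbac$cd  d
    5  ac$cdabaadcaaacddccddccbb  b
    6  acddccddccbbac$cdabaadcaa  a
    7  adcaaacddccddccbbac$cdaba  a
    8  baadcaaacddccddccbbac$cda  a
    9  bac$cdabaadcaaacddccddccb  b
   10  bbac$cdabaadcaaacddccddcc  c
   11  c$cdabaadcaaacddccddccbba  a
   12  caaacddccddccbbac$cdabaad  d
   13  cbbac$cdabaadcaaacddccddc  c
   14  ccbbac$cdabaadcaaacddccdd  d
   15  ccddccbbac$cdabaadcaaacdd  d
   16  cdabaadcaaacddccddccbbac$  $
   17  cddccbbac$cdabaadcaaacddc  c
   18  cddccddccbbac$cdabaadcaaa  a
   19  dabaadcaaacddccddccbbac$c  c
   20  dcaaacddccddccbbac$cdabaa  a
   21  dccbbac$cdabaadcaaacddccd  d
   22  dccddccbbac$cdabaadcaaacd  d
   23  ddccbbac$cdabaadcaaacddcc  c
   24  ddccddccbbac$cdabaadcaaac  c

ccabdbaaabcadcdd$cacaddcc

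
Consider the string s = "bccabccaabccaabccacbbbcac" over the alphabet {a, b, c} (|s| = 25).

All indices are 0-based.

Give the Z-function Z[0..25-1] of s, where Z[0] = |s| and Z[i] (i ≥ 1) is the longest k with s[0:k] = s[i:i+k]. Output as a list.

Z[0]=25
i=1: fresh scan; Z[1]=0
i=2: fresh scan; Z[2]=0
i=3: fresh scan; Z[3]=0
i=4: fresh scan; Z[4]=4 scan→box=[4,8)
i=5: min(r-i=3, Z[1]=0)=0; Z[5]=0
i=6: min(r-i=2, Z[2]=0)=0; Z[6]=0
i=7: min(r-i=1, Z[3]=0)=0; Z[7]=0
i=8: fresh scan; Z[8]=0
i=9: fresh scan; Z[9]=4 scan→box=[9,13)
i=10: min(r-i=3, Z[1]=0)=0; Z[10]=0
i=11: min(r-i=2, Z[2]=0)=0; Z[11]=0
i=12: min(r-i=1, Z[3]=0)=0; Z[12]=0
i=13: fresh scan; Z[13]=0
i=14: fresh scan; Z[14]=4 scan→box=[14,18)
i=15: min(r-i=3, Z[1]=0)=0; Z[15]=0
i=16: min(r-i=2, Z[2]=0)=0; Z[16]=0
i=17: min(r-i=1, Z[3]=0)=0; Z[17]=0
i=18: fresh scan; Z[18]=0
i=19: fresh scan; Z[19]=1 scan→box=[19,20)
i=20: fresh scan; Z[20]=1 scan→box=[20,21)
i=21: fresh scan; Z[21]=2 scan→box=[21,23)
i=22: min(r-i=1, Z[1]=0)=0; Z[22]=0
i=23: fresh scan; Z[23]=0
i=24: fresh scan; Z[24]=0

[25, 0, 0, 0, 4, 0, 0, 0, 0, 4, 0, 0, 0, 0, 4, 0, 0, 0, 0, 1, 1, 2, 0, 0, 0]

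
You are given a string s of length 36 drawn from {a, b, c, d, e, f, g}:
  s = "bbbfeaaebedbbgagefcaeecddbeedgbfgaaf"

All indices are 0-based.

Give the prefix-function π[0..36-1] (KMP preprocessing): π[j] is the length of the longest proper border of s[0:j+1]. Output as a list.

π[0] = 0
j=1 s[j]='b': π[1]=1 (border 'b')
j=2 s[j]='b': π[2]=2 (border 'bb')
j=3 s[j]='f': k: 2→1→0; π[3]=0 (border '')
j=4 s[j]='e': π[4]=0 (border '')
j=5 s[j]='a': π[5]=0 (border '')
j=6 s[j]='a': π[6]=0 (border '')
j=7 s[j]='e': π[7]=0 (border '')
j=8 s[j]='b': π[8]=1 (border 'b')
j=9 s[j]='e': k: 1→0; π[9]=0 (border '')
j=10 s[j]='d': π[10]=0 (border '')
j=11 s[j]='b': π[11]=1 (border 'b')
j=12 s[j]='b': π[12]=2 (border 'bb')
j=13 s[j]='g': k: 2→1→0; π[13]=0 (border '')
j=14 s[j]='a': π[14]=0 (border '')
j=15 s[j]='g': π[15]=0 (border '')
j=16 s[j]='e': π[16]=0 (border '')
j=17 s[j]='f': π[17]=0 (border '')
j=18 s[j]='c': π[18]=0 (border '')
j=19 s[j]='a': π[19]=0 (border '')
j=20 s[j]='e': π[20]=0 (border '')
j=21 s[j]='e': π[21]=0 (border '')
j=22 s[j]='c': π[22]=0 (border '')
j=23 s[j]='d': π[23]=0 (border '')
j=24 s[j]='d': π[24]=0 (border '')
j=25 s[j]='b': π[25]=1 (border 'b')
j=26 s[j]='e': k: 1→0; π[26]=0 (border '')
j=27 s[j]='e': π[27]=0 (border '')
j=28 s[j]='d': π[28]=0 (border '')
j=29 s[j]='g': π[29]=0 (border '')
j=30 s[j]='b': π[30]=1 (border 'b')
j=31 s[j]='f': k: 1→0; π[31]=0 (border '')
j=32 s[j]='g': π[32]=0 (border '')
j=33 s[j]='a': π[33]=0 (border '')
j=34 s[j]='a': π[34]=0 (border '')
j=35 s[j]='f': π[35]=0 (border '')

[0, 1, 2, 0, 0, 0, 0, 0, 1, 0, 0, 1, 2, 0, 0, 0, 0, 0, 0, 0, 0, 0, 0, 0, 0, 1, 0, 0, 0, 0, 1, 0, 0, 0, 0, 0]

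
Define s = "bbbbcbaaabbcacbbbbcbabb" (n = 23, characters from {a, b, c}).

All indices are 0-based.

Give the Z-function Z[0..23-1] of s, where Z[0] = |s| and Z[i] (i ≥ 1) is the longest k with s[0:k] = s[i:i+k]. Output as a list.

[23, 3, 2, 1, 0, 1, 0, 0, 0, 2, 1, 0, 0, 0, 7, 3, 2, 1, 0, 1, 0, 2, 1]

Z[0]=23
i=1: fresh scan; Z[1]=3 extend→box=[1,4)
i=2: min(r-i=2, Z[1]=3)=2; Z[2]=2
i=3: min(r-i=1, Z[2]=2)=1; Z[3]=1
i=4: fresh scan; Z[4]=0
i=5: fresh scan; Z[5]=1 extend→box=[5,6)
i=6: fresh scan; Z[6]=0
i=7: fresh scan; Z[7]=0
i=8: fresh scan; Z[8]=0
i=9: fresh scan; Z[9]=2 extend→box=[9,11)
i=10: min(r-i=1, Z[1]=3)=1; Z[10]=1
i=11: fresh scan; Z[11]=0
i=12: fresh scan; Z[12]=0
i=13: fresh scan; Z[13]=0
i=14: fresh scan; Z[14]=7 extend→box=[14,21)
i=15: min(r-i=6, Z[1]=3)=3; Z[15]=3
i=16: min(r-i=5, Z[2]=2)=2; Z[16]=2
i=17: min(r-i=4, Z[3]=1)=1; Z[17]=1
i=18: min(r-i=3, Z[4]=0)=0; Z[18]=0
i=19: min(r-i=2, Z[5]=1)=1; Z[19]=1
i=20: min(r-i=1, Z[6]=0)=0; Z[20]=0
i=21: fresh scan; Z[21]=2 extend→box=[21,23)
i=22: min(r-i=1, Z[1]=3)=1; Z[22]=1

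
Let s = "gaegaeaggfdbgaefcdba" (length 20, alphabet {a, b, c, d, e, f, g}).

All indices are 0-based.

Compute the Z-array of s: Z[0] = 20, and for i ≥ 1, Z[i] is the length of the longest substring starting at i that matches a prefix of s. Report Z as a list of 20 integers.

[20, 0, 0, 3, 0, 0, 0, 1, 1, 0, 0, 0, 3, 0, 0, 0, 0, 0, 0, 0]

Z[0]=20
i=1: i≥r, start 0; Z[1]=0
i=2: i≥r, start 0; Z[2]=0
i=3: i≥r, start 0; Z[3]=3 extend→box=[3,6)
i=4: min(r-i=2, Z[1]=0)=0; Z[4]=0
i=5: min(r-i=1, Z[2]=0)=0; Z[5]=0
i=6: i≥r, start 0; Z[6]=0
i=7: i≥r, start 0; Z[7]=1 extend→box=[7,8)
i=8: i≥r, start 0; Z[8]=1 extend→box=[8,9)
i=9: i≥r, start 0; Z[9]=0
i=10: i≥r, start 0; Z[10]=0
i=11: i≥r, start 0; Z[11]=0
i=12: i≥r, start 0; Z[12]=3 extend→box=[12,15)
i=13: min(r-i=2, Z[1]=0)=0; Z[13]=0
i=14: min(r-i=1, Z[2]=0)=0; Z[14]=0
i=15: i≥r, start 0; Z[15]=0
i=16: i≥r, start 0; Z[16]=0
i=17: i≥r, start 0; Z[17]=0
i=18: i≥r, start 0; Z[18]=0
i=19: i≥r, start 0; Z[19]=0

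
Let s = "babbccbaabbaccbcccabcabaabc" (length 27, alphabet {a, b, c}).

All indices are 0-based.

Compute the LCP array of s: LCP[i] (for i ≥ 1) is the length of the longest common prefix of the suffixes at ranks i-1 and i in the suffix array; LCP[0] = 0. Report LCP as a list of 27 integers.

sorted suffixes:
  #0 SA[0]=7  'aabbaccbcccabcabaabc'
  #1 SA[1]=23  'aabc'
  #2 SA[2]=21  'abaabc'
  #3 SA[3]=8  'abbaccbcccabcabaabc'
  #4 SA[4]=1  'abbccbaabbaccbcccabcabaabc'
  #5 SA[5]=24  'abc'
  #6 SA[6]=18  'abcabaabc'
  #7 SA[7]=11  'accbcccabcabaabc'
  #8 SA[8]=6  'baabbaccbcccabcabaabc'
  #9 SA[9]=22  'baabc'
  #10 SA[10]=0  'babbccbaabbaccbcccabcabaabc'
  #11 SA[11]=10  'baccbcccabcabaabc'
  #12 SA[12]=9  'bbaccbcccabcabaabc'
  #13 SA[13]=2  'bbccbaabbaccbcccabcabaabc'
  #14 SA[14]=25  'bc'
  #15 SA[15]=19  'bcabaabc'
  #16 SA[16]=3  'bccbaabbaccbcccabcabaabc'
  #17 SA[17]=14  'bcccabcabaabc'
  #18 SA[18]=26  'c'
  #19 SA[19]=20  'cabaabc'
  #20 SA[20]=17  'cabcabaabc'
  #21 SA[21]=5  'cbaabbaccbcccabcabaabc'
  #22 SA[22]=13  'cbcccabcabaabc'
  #23 SA[23]=16  'ccabcabaabc'
  #24 SA[24]=4  'ccbaabbaccbcccabcabaabc'
  #25 SA[25]=12  'ccbcccabcabaabc'
  #26 SA[26]=15  'cccabcabaabc'

SA = [7, 23, 21, 8, 1, 24, 18, 11, 6, 22, 0, 10, 9, 2, 25, 19, 3, 14, 26, 20, 17, 5, 13, 16, 4, 12, 15]
rank  pair      lcp
   1  s[7:],s[23:]  3  'aab'
   2  s[23:],s[21:]  1  'a'
   3  s[21:],s[8:]  2  'ab'
   4  s[8:],s[1:]  3  'abb'
   5  s[1:],s[24:]  2  'ab'
   6  s[24:],s[18:]  3  'abc'
   7  s[18:],s[11:]  1  'a'
   8  s[11:],s[6:]  0  ''
   9  s[6:],s[22:]  4  'baab'
  10  s[22:],s[0:]  2  'ba'
  11  s[0:],s[10:]  2  'ba'
  12  s[10:],s[9:]  1  'b'
  13  s[9:],s[2:]  2  'bb'
  14  s[2:],s[25:]  1  'b'
  15  s[25:],s[19:]  2  'bc'
  16  s[19:],s[3:]  2  'bc'
  17  s[3:],s[14:]  3  'bcc'
  18  s[14:],s[26:]  0  ''
  19  s[26:],s[20:]  1  'c'
  20  s[20:],s[17:]  3  'cab'
  21  s[17:],s[5:]  1  'c'
  22  s[5:],s[13:]  2  'cb'
  23  s[13:],s[16:]  1  'c'
  24  s[16:],s[4:]  2  'cc'
  25  s[4:],s[12:]  3  'ccb'
  26  s[12:],s[15:]  2  'cc'

[0, 3, 1, 2, 3, 2, 3, 1, 0, 4, 2, 2, 1, 2, 1, 2, 2, 3, 0, 1, 3, 1, 2, 1, 2, 3, 2]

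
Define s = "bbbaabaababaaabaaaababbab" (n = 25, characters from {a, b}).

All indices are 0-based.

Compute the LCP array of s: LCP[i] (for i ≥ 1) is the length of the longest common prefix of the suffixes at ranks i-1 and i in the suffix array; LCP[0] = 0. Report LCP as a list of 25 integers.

sorted suffixes:
  #0 SA[0]=15  'aaaababbab'
  #1 SA[1]=11  'aaabaaaababbab'
  #2 SA[2]=16  'aaababbab'
  #3 SA[3]=12  'aabaaaababbab'
  #4 SA[4]=3  'aabaababaaabaaaababbab'
  #5 SA[5]=6  'aababaaabaaaababbab'
  #6 SA[6]=17  'aababbab'
  #7 SA[7]=23  'ab'
  #8 SA[8]=13  'abaaaababbab'
  #9 SA[9]=9  'abaaabaaaababbab'
  #10 SA[10]=4  'abaababaaabaaaababbab'
  #11 SA[11]=7  'ababaaabaaaababbab'
  #12 SA[12]=18  'ababbab'
  #13 SA[13]=20  'abbab'
  #14 SA[14]=24  'b'
  #15 SA[15]=14  'baaaababbab'
  #16 SA[16]=10  'baaabaaaababbab'
  #17 SA[17]=2  'baabaababaaabaaaababbab'
  #18 SA[18]=5  'baababaaabaaaababbab'
  #19 SA[19]=22  'bab'
  #20 SA[20]=8  'babaaabaaaababbab'
  #21 SA[21]=19  'babbab'
  #22 SA[22]=1  'bbaabaababaaabaaaababbab'
  #23 SA[23]=21  'bbab'
  #24 SA[24]=0  'bbbaabaababaaabaaaababbab'

SA = [15, 11, 16, 12, 3, 6, 17, 23, 13, 9, 4, 7, 18, 20, 24, 14, 10, 2, 5, 22, 8, 19, 1, 21, 0]
rank  pair      lcp
   1  s[15:],s[11:]  3  'aaa'
   2  s[11:],s[16:]  5  'aaaba'
   3  s[16:],s[12:]  2  'aa'
   4  s[12:],s[3:]  5  'aabaa'
   5  s[3:],s[6:]  4  'aaba'
   6  s[6:],s[17:]  5  'aabab'
   7  s[17:],s[23:]  1  'a'
   8  s[23:],s[13:]  2  'ab'
   9  s[13:],s[9:]  5  'abaaa'
  10  s[9:],s[4:]  4  'abaa'
  11  s[4:],s[7:]  3  'aba'
  12  s[7:],s[18:]  4  'abab'
  13  s[18:],s[20:]  2  'ab'
  14  s[20:],s[24:]  0  ''
  15  s[24:],s[14:]  1  'b'
  16  s[14:],s[10:]  4  'baaa'
  17  s[10:],s[2:]  3  'baa'
  18  s[2:],s[5:]  5  'baaba'
  19  s[5:],s[22:]  2  'ba'
  20  s[22:],s[8:]  3  'bab'
  21  s[8:],s[19:]  3  'bab'
  22  s[19:],s[1:]  1  'b'
  23  s[1:],s[21:]  3  'bba'
  24  s[21:],s[0:]  2  'bb'

[0, 3, 5, 2, 5, 4, 5, 1, 2, 5, 4, 3, 4, 2, 0, 1, 4, 3, 5, 2, 3, 3, 1, 3, 2]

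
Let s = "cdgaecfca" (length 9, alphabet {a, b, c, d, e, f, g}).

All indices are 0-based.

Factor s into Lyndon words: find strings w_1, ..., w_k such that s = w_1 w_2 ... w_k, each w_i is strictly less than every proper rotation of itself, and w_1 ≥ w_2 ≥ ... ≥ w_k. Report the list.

emit factor 1: 'cdg' (i=0, period=3)
emit factor 2: 'aecfc' (i=3, period=5)
emit factor 3: 'a' (i=8, period=1)

["cdg", "aecfc", "a"]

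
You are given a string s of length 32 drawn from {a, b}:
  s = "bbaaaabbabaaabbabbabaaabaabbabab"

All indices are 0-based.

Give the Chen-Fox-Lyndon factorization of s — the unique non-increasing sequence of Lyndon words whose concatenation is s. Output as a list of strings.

emit factor 1: 'b' (i=0, period=1)
emit factor 2: 'b' (i=1, period=1)
emit factor 3: 'aaaabbabaaabbabbabaaabaabbabab' (i=2, period=30)

["b", "b", "aaaabbabaaabbabbabaaabaabbabab"]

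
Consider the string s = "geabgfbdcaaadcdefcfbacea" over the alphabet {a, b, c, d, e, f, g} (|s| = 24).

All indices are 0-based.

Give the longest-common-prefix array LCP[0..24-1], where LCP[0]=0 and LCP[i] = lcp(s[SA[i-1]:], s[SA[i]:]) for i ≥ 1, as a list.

[0, 1, 2, 1, 1, 1, 0, 1, 1, 0, 1, 1, 1, 0, 2, 1, 0, 2, 1, 0, 2, 1, 0, 1]

rank→(start, suffix):
  0 → (23, 'a')
  1 → (9, 'aaadcdefcfbacea')
  2 → (10, 'aadcdefcfbacea')
  3 → (2, 'abgfbdcaaadcdefcfbacea')
  4 → (20, 'acea')
  5 → (11, 'adcdefcfbacea')
  6 → (19, 'bacea')
  7 → (6, 'bdcaaadcdefcfbacea')
  8 → (3, 'bgfbdcaaadcdefcfbacea')
  9 → (8, 'caaadcdefcfbacea')
  10 → (13, 'cdefcfbacea')
  11 → (21, 'cea')
  12 → (17, 'cfbacea')
  13 → (7, 'dcaaadcdefcfbacea')
  14 → (12, 'dcdefcfbacea')
  15 → (14, 'defcfbacea')
  16 → (22, 'ea')
  17 → (1, 'eabgfbdcaaadcdefcfbacea')
  18 → (15, 'efcfbacea')
  19 → (18, 'fbacea')
  20 → (5, 'fbdcaaadcdefcfbacea')
  21 → (16, 'fcfbacea')
  22 → (0, 'geabgfbdcaaadcdefcfbacea')
  23 → (4, 'gfbdcaaadcdefcfbacea')

SA = [23, 9, 10, 2, 20, 11, 19, 6, 3, 8, 13, 21, 17, 7, 12, 14, 22, 1, 15, 18, 5, 16, 0, 4]
[i] adj suffixes → lcp
  [1] 23/9 → 1 ('a')
  [2] 9/10 → 2 ('aa')
  [3] 10/2 → 1 ('a')
  [4] 2/20 → 1 ('a')
  [5] 20/11 → 1 ('a')
  [6] 11/19 → 0 ('')
  [7] 19/6 → 1 ('b')
  [8] 6/3 → 1 ('b')
  [9] 3/8 → 0 ('')
  [10] 8/13 → 1 ('c')
  [11] 13/21 → 1 ('c')
  [12] 21/17 → 1 ('c')
  [13] 17/7 → 0 ('')
  [14] 7/12 → 2 ('dc')
  [15] 12/14 → 1 ('d')
  [16] 14/22 → 0 ('')
  [17] 22/1 → 2 ('ea')
  [18] 1/15 → 1 ('e')
  [19] 15/18 → 0 ('')
  [20] 18/5 → 2 ('fb')
  [21] 5/16 → 1 ('f')
  [22] 16/0 → 0 ('')
  [23] 0/4 → 1 ('g')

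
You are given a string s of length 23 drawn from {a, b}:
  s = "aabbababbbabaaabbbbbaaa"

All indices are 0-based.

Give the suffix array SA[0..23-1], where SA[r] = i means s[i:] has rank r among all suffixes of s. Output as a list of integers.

rank→(start, suffix):
  0 → (22, 'a')
  1 → (21, 'aa')
  2 → (20, 'aaa')
  3 → (12, 'aaabbbbbaaa')
  4 → (0, 'aabbababbbabaaabbbbbaaa')
  5 → (13, 'aabbbbbaaa')
  6 → (10, 'abaaabbbbbaaa')
  7 → (4, 'ababbbabaaabbbbbaaa')
  8 → (1, 'abbababbbabaaabbbbbaaa')
  9 → (6, 'abbbabaaabbbbbaaa')
  10 → (14, 'abbbbbaaa')
  11 → (19, 'baaa')
  12 → (11, 'baaabbbbbaaa')
  13 → (9, 'babaaabbbbbaaa')
  14 → (3, 'bababbbabaaabbbbbaaa')
  15 → (5, 'babbbabaaabbbbbaaa')
  16 → (18, 'bbaaa')
  17 → (8, 'bbabaaabbbbbaaa')
  18 → (2, 'bbababbbabaaabbbbbaaa')
  19 → (17, 'bbbaaa')
  20 → (7, 'bbbabaaabbbbbaaa')
  21 → (16, 'bbbbaaa')
  22 → (15, 'bbbbbaaa')

[22, 21, 20, 12, 0, 13, 10, 4, 1, 6, 14, 19, 11, 9, 3, 5, 18, 8, 2, 17, 7, 16, 15]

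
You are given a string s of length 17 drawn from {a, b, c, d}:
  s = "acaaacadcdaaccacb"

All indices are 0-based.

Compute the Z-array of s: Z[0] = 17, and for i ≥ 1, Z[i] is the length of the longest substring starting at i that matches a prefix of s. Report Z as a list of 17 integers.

[17, 0, 1, 1, 3, 0, 1, 0, 0, 0, 1, 2, 0, 0, 2, 0, 0]

Z[0]=17
i=1: i≥r, start 0; Z[1]=0
i=2: i≥r, start 0; Z[2]=1 extend→box=[2,3)
i=3: i≥r, start 0; Z[3]=1 extend→box=[3,4)
i=4: i≥r, start 0; Z[4]=3 extend→box=[4,7)
i=5: min(r-i=2, Z[1]=0)=0; Z[5]=0
i=6: min(r-i=1, Z[2]=1)=1; Z[6]=1
i=7: i≥r, start 0; Z[7]=0
i=8: i≥r, start 0; Z[8]=0
i=9: i≥r, start 0; Z[9]=0
i=10: i≥r, start 0; Z[10]=1 extend→box=[10,11)
i=11: i≥r, start 0; Z[11]=2 extend→box=[11,13)
i=12: min(r-i=1, Z[1]=0)=0; Z[12]=0
i=13: i≥r, start 0; Z[13]=0
i=14: i≥r, start 0; Z[14]=2 extend→box=[14,16)
i=15: min(r-i=1, Z[1]=0)=0; Z[15]=0
i=16: i≥r, start 0; Z[16]=0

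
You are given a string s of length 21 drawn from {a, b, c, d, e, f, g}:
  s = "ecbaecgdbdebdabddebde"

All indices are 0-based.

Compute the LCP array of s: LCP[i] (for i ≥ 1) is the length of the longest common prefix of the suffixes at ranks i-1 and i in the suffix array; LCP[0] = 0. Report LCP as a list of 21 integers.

rank | idx | suffix
   0 |  13 | abddebde
   1 |   3 | aecgdbdebdabddebde
   2 |   2 | baecgdbdebdabddebde
   3 |  11 | bdabddebde
   4 |  14 | bddebde
   5 |  18 | bde
   6 |   8 | bdebdabddebde
   7 |   1 | cbaecgdbdebdabddebde
   8 |   5 | cgdbdebdabddebde
   9 |  12 | dabddebde
  10 |   7 | dbdebdabddebde
  11 |  15 | ddebde
  12 |  19 | de
  13 |   9 | debdabddebde
  14 |  16 | debde
  15 |  20 | e
  16 |  10 | ebdabddebde
  17 |  17 | ebde
  18 |   0 | ecbaecgdbdebdabddebde
  19 |   4 | ecgdbdebdabddebde
  20 |   6 | gdbdebdabddebde

SA = [13, 3, 2, 11, 14, 18, 8, 1, 5, 12, 7, 15, 19, 9, 16, 20, 10, 17, 0, 4, 6]
[i] adj suffixes → lcp
  [1] 13/3 → 1 ('a')
  [2] 3/2 → 0 ('')
  [3] 2/11 → 1 ('b')
  [4] 11/14 → 2 ('bd')
  [5] 14/18 → 2 ('bd')
  [6] 18/8 → 3 ('bde')
  [7] 8/1 → 0 ('')
  [8] 1/5 → 1 ('c')
  [9] 5/12 → 0 ('')
  [10] 12/7 → 1 ('d')
  [11] 7/15 → 1 ('d')
  [12] 15/19 → 1 ('d')
  [13] 19/9 → 2 ('de')
  [14] 9/16 → 4 ('debd')
  [15] 16/20 → 0 ('')
  [16] 20/10 → 1 ('e')
  [17] 10/17 → 3 ('ebd')
  [18] 17/0 → 1 ('e')
  [19] 0/4 → 2 ('ec')
  [20] 4/6 → 0 ('')

[0, 1, 0, 1, 2, 2, 3, 0, 1, 0, 1, 1, 1, 2, 4, 0, 1, 3, 1, 2, 0]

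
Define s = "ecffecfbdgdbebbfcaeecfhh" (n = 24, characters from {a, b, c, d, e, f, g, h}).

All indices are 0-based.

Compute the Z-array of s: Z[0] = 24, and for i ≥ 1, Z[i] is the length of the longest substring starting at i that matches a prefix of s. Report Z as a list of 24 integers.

[24, 0, 0, 0, 3, 0, 0, 0, 0, 0, 0, 0, 1, 0, 0, 0, 0, 0, 1, 3, 0, 0, 0, 0]

Z[0]=24
i=1: outside box; Z[1]=0
i=2: outside box; Z[2]=0
i=3: outside box; Z[3]=0
i=4: outside box; Z[4]=3 grow→box=[4,7)
i=5: min(r-i=2, Z[1]=0)=0; Z[5]=0
i=6: min(r-i=1, Z[2]=0)=0; Z[6]=0
i=7: outside box; Z[7]=0
i=8: outside box; Z[8]=0
i=9: outside box; Z[9]=0
i=10: outside box; Z[10]=0
i=11: outside box; Z[11]=0
i=12: outside box; Z[12]=1 grow→box=[12,13)
i=13: outside box; Z[13]=0
i=14: outside box; Z[14]=0
i=15: outside box; Z[15]=0
i=16: outside box; Z[16]=0
i=17: outside box; Z[17]=0
i=18: outside box; Z[18]=1 grow→box=[18,19)
i=19: outside box; Z[19]=3 grow→box=[19,22)
i=20: min(r-i=2, Z[1]=0)=0; Z[20]=0
i=21: min(r-i=1, Z[2]=0)=0; Z[21]=0
i=22: outside box; Z[22]=0
i=23: outside box; Z[23]=0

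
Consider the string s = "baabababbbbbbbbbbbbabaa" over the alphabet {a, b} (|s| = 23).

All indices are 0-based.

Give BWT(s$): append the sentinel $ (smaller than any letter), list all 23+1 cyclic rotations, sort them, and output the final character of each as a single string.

aabbbabba$baabbbbbbbbbba

rank  rotation                  last
    0  $baabababbbbbbbbbbbbabaa  a
    1  a$baabababbbbbbbbbbbbaba  a
    2  aa$baabababbbbbbbbbbbbab  b
    3  aabababbbbbbbbbbbbabaa$b  b
    4  abaa$baabababbbbbbbbbbbb  b
    5  abababbbbbbbbbbbbabaa$ba  a
    6  ababbbbbbbbbbbbabaa$baab  b
    7  abbbbbbbbbbbbabaa$baabab  b
    8  baa$baabababbbbbbbbbbbba  a
    9  baabababbbbbbbbbbbbabaa$  $
   10  babaa$baabababbbbbbbbbbb  b
   11  bababbbbbbbbbbbbabaa$baa  a
   12  babbbbbbbbbbbbabaa$baaba  a
   13  bbabaa$baabababbbbbbbbbb  b
   14  bbbabaa$baabababbbbbbbbb  b
   15  bbbbabaa$baabababbbbbbbb  b
   16  bbbbbabaa$baabababbbbbbb  b
   17  bbbbbbabaa$baabababbbbbb  b
   18  bbbbbbbabaa$baabababbbbb  b
   19  bbbbbbbbabaa$baabababbbb  b
   20  bbbbbbbbbabaa$baabababbb  b
   21  bbbbbbbbbbabaa$baabababb  b
   22  bbbbbbbbbbbabaa$baababab  b
   23  bbbbbbbbbbbbabaa$baababa  a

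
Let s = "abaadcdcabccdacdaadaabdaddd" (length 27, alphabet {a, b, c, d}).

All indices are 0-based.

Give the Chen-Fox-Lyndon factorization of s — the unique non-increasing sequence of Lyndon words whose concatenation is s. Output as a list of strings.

emit factor 1: 'ab' (i=0, period=2)
emit factor 2: 'aadcdcabccdacd' (i=2, period=14)
emit factor 3: 'aad' (i=16, period=3)
emit factor 4: 'aabdaddd' (i=19, period=8)

["ab", "aadcdcabccdacd", "aad", "aabdaddd"]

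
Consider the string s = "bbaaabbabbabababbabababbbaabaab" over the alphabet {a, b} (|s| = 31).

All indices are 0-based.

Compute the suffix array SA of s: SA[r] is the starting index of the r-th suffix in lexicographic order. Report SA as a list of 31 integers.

sorted suffixes:
  #0 SA[0]=2  'aaabbabbabababbabababbbaabaab'
  #1 SA[1]=28  'aab'
  #2 SA[2]=25  'aabaab'
  #3 SA[3]=3  'aabbabbabababbabababbbaabaab'
  #4 SA[4]=29  'ab'
  #5 SA[5]=26  'abaab'
  #6 SA[6]=10  'abababbabababbbaabaab'
  #7 SA[7]=17  'abababbbaabaab'
  #8 SA[8]=12  'ababbabababbbaabaab'
  #9 SA[9]=19  'ababbbaabaab'
  #10 SA[10]=7  'abbabababbabababbbaabaab'
  #11 SA[11]=14  'abbabababbbaabaab'
  #12 SA[12]=4  'abbabbabababbabababbbaabaab'
  #13 SA[13]=21  'abbbaabaab'
  #14 SA[14]=30  'b'
  #15 SA[15]=1  'baaabbabbabababbabababbbaabaab'
  #16 SA[16]=27  'baab'
  #17 SA[17]=24  'baabaab'
  #18 SA[18]=9  'babababbabababbbaabaab'
  #19 SA[19]=16  'babababbbaabaab'
  #20 SA[20]=11  'bababbabababbbaabaab'
  #21 SA[21]=18  'bababbbaabaab'
  #22 SA[22]=6  'babbabababbabababbbaabaab'
  #23 SA[23]=13  'babbabababbbaabaab'
  #24 SA[24]=20  'babbbaabaab'
  #25 SA[25]=0  'bbaaabbabbabababbabababbbaabaab'
  #26 SA[26]=23  'bbaabaab'
  #27 SA[27]=8  'bbabababbabababbbaabaab'
  #28 SA[28]=15  'bbabababbbaabaab'
  #29 SA[29]=5  'bbabbabababbabababbbaabaab'
  #30 SA[30]=22  'bbbaabaab'

[2, 28, 25, 3, 29, 26, 10, 17, 12, 19, 7, 14, 4, 21, 30, 1, 27, 24, 9, 16, 11, 18, 6, 13, 20, 0, 23, 8, 15, 5, 22]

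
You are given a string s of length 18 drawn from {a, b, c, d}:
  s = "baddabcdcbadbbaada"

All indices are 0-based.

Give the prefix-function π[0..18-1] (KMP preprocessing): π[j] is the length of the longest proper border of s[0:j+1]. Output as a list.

[0, 0, 0, 0, 0, 1, 0, 0, 0, 1, 2, 3, 1, 1, 2, 0, 0, 0]

π[0] = 0
j=1 s[j]='a': π[1]=0 (border '')
j=2 s[j]='d': π[2]=0 (border '')
j=3 s[j]='d': π[3]=0 (border '')
j=4 s[j]='a': π[4]=0 (border '')
j=5 s[j]='b': π[5]=1 (border 'b')
j=6 s[j]='c': k: 1→0; π[6]=0 (border '')
j=7 s[j]='d': π[7]=0 (border '')
j=8 s[j]='c': π[8]=0 (border '')
j=9 s[j]='b': π[9]=1 (border 'b')
j=10 s[j]='a': π[10]=2 (border 'ba')
j=11 s[j]='d': π[11]=3 (border 'bad')
j=12 s[j]='b': k: 3→0; π[12]=1 (border 'b')
j=13 s[j]='b': k: 1→0; π[13]=1 (border 'b')
j=14 s[j]='a': π[14]=2 (border 'ba')
j=15 s[j]='a': k: 2→0; π[15]=0 (border '')
j=16 s[j]='d': π[16]=0 (border '')
j=17 s[j]='a': π[17]=0 (border '')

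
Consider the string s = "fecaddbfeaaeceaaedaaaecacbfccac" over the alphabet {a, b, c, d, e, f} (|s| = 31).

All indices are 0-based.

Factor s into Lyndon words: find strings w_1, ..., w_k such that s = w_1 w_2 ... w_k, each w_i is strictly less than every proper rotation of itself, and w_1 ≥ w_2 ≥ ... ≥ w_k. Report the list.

emit factor 1: 'f' (i=0, period=1)
emit factor 2: 'e' (i=1, period=1)
emit factor 3: 'c' (i=2, period=1)
emit factor 4: 'addbfe' (i=3, period=6)
emit factor 5: 'aaeceaaed' (i=9, period=9)
emit factor 6: 'aaaecacbfccac' (i=18, period=13)

["f", "e", "c", "addbfe", "aaeceaaed", "aaaecacbfccac"]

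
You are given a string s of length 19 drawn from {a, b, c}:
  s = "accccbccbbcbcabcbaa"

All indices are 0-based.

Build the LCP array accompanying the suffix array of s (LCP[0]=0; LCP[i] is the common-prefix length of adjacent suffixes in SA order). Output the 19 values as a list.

[0, 1, 1, 1, 0, 1, 1, 2, 3, 2, 0, 1, 2, 2, 3, 1, 3, 2, 3]

sorted suffixes:
  #0 SA[0]=18  'a'
  #1 SA[1]=17  'aa'
  #2 SA[2]=13  'abcbaa'
  #3 SA[3]=0  'accccbccbbcbcabcbaa'
  #4 SA[4]=16  'baa'
  #5 SA[5]=8  'bbcbcabcbaa'
  #6 SA[6]=11  'bcabcbaa'
  #7 SA[7]=14  'bcbaa'
  #8 SA[8]=9  'bcbcabcbaa'
  #9 SA[9]=5  'bccbbcbcabcbaa'
  #10 SA[10]=12  'cabcbaa'
  #11 SA[11]=15  'cbaa'
  #12 SA[12]=7  'cbbcbcabcbaa'
  #13 SA[13]=10  'cbcabcbaa'
  #14 SA[14]=4  'cbccbbcbcabcbaa'
  #15 SA[15]=6  'ccbbcbcabcbaa'
  #16 SA[16]=3  'ccbccbbcbcabcbaa'
  #17 SA[17]=2  'cccbccbbcbcabcbaa'
  #18 SA[18]=1  'ccccbccbbcbcabcbaa'

SA = [18, 17, 13, 0, 16, 8, 11, 14, 9, 5, 12, 15, 7, 10, 4, 6, 3, 2, 1]
i: (SA[i-1],SA[i]) lcp shared
  1: (18,17) 1 'a'
  2: (17,13) 1 'a'
  3: (13,0) 1 'a'
  4: (0,16) 0 ''
  5: (16,8) 1 'b'
  6: (8,11) 1 'b'
  7: (11,14) 2 'bc'
  8: (14,9) 3 'bcb'
  9: (9,5) 2 'bc'
  10: (5,12) 0 ''
  11: (12,15) 1 'c'
  12: (15,7) 2 'cb'
  13: (7,10) 2 'cb'
  14: (10,4) 3 'cbc'
  15: (4,6) 1 'c'
  16: (6,3) 3 'ccb'
  17: (3,2) 2 'cc'
  18: (2,1) 3 'ccc'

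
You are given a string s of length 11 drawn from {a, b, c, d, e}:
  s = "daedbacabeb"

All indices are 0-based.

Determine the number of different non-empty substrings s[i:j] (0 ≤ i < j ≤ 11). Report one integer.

60

sorted suffixes:
  #0 SA[0]=7  'abeb'
  #1 SA[1]=5  'acabeb'
  #2 SA[2]=1  'aedbacabeb'
  #3 SA[3]=10  'b'
  #4 SA[4]=4  'bacabeb'
  #5 SA[5]=8  'beb'
  #6 SA[6]=6  'cabeb'
  #7 SA[7]=0  'daedbacabeb'
  #8 SA[8]=3  'dbacabeb'
  #9 SA[9]=9  'eb'
  #10 SA[10]=2  'edbacabeb'

SA = [7, 5, 1, 10, 4, 8, 6, 0, 3, 9, 2]
rank  pair      lcp
   1  s[7:],s[5:]  1  'a'
   2  s[5:],s[1:]  1  'a'
   3  s[1:],s[10:]  0  ''
   4  s[10:],s[4:]  1  'b'
   5  s[4:],s[8:]  1  'b'
   6  s[8:],s[6:]  0  ''
   7  s[6:],s[0:]  0  ''
   8  s[0:],s[3:]  1  'd'
   9  s[3:],s[9:]  0  ''
  10  s[9:],s[2:]  1  'e'

n(n+1)/2 = 11·12/2 = 66
Σ LCP = 0 + 1 + 1 + 0 + 1 + 1 + 0 + 0 + 1 + 0 + 1 = 6
distinct = 66 − 6 = 60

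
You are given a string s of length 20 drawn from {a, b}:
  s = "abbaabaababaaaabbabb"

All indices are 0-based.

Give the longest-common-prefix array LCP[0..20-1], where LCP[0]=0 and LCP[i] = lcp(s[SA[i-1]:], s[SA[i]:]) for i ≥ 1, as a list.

[0, 3, 2, 4, 3, 1, 4, 3, 2, 3, 4, 0, 1, 3, 5, 2, 3, 1, 2, 3]

rank | idx | suffix
   0 |  11 | aaaabbabb
   1 |  12 | aaabbabb
   2 |   3 | aabaababaaaabbabb
   3 |   6 | aababaaaabbabb
   4 |  13 | aabbabb
   5 |   9 | abaaaabbabb
   6 |   4 | abaababaaaabbabb
   7 |   7 | ababaaaabbabb
   8 |  17 | abb
   9 |   0 | abbaabaababaaaabbabb
  10 |  14 | abbabb
  11 |  19 | b
  12 |  10 | baaaabbabb
  13 |   2 | baabaababaaaabbabb
  14 |   5 | baababaaaabbabb
  15 |   8 | babaaaabbabb
  16 |  16 | babb
  17 |  18 | bb
  18 |   1 | bbaabaababaaaabbabb
  19 |  15 | bbabb

SA = [11, 12, 3, 6, 13, 9, 4, 7, 17, 0, 14, 19, 10, 2, 5, 8, 16, 18, 1, 15]
rank  pair      lcp
   1  s[11:],s[12:]  3  'aaa'
   2  s[12:],s[3:]  2  'aa'
   3  s[3:],s[6:]  4  'aaba'
   4  s[6:],s[13:]  3  'aab'
   5  s[13:],s[9:]  1  'a'
   6  s[9:],s[4:]  4  'abaa'
   7  s[4:],s[7:]  3  'aba'
   8  s[7:],s[17:]  2  'ab'
   9  s[17:],s[0:]  3  'abb'
  10  s[0:],s[14:]  4  'abba'
  11  s[14:],s[19:]  0  ''
  12  s[19:],s[10:]  1  'b'
  13  s[10:],s[2:]  3  'baa'
  14  s[2:],s[5:]  5  'baaba'
  15  s[5:],s[8:]  2  'ba'
  16  s[8:],s[16:]  3  'bab'
  17  s[16:],s[18:]  1  'b'
  18  s[18:],s[1:]  2  'bb'
  19  s[1:],s[15:]  3  'bba'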